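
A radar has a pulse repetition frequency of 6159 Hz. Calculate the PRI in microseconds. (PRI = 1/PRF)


PRI = 1/6159 = 0.000162364 s = 162.4 us

162.4 us


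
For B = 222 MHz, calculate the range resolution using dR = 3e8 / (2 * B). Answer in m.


dR = 3e8 / (2 * 222000000.0) = 0.68 m

0.68 m


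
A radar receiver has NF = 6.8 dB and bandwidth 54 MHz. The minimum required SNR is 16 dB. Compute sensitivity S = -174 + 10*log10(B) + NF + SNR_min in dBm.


10*log10(54000000.0) = 77.32
S = -174 + 77.32 + 6.8 + 16 = -73.9 dBm

-73.9 dBm


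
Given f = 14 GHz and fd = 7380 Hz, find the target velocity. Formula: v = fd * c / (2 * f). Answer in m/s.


v = 7380 * 3e8 / (2 * 14000000000.0) = 79.1 m/s

79.1 m/s


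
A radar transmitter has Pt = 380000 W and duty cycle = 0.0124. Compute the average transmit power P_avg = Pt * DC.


P_avg = 380000 * 0.0124 = 4712.0 W

4712.0 W


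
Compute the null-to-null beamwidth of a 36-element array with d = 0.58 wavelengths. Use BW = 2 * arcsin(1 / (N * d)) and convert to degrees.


1/(N*d) = 1/(36*0.58) = 0.047893
BW = 2*arcsin(0.047893) = 5.5 degrees

5.5 degrees


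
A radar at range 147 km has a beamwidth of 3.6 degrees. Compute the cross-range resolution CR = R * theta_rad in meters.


BW_rad = 0.062831853
CR = 147000 * 0.062831853 = 9236.3 m

9236.3 m


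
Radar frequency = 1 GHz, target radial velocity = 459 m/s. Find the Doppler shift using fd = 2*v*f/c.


fd = 2 * 459 * 1000000000.0 / 3e8 = 3060.0 Hz

3060.0 Hz


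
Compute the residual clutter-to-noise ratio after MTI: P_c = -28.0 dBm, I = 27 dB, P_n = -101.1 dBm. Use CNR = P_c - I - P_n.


CNR = -28.0 - 27 - (-101.1) = 46.1 dB

46.1 dB


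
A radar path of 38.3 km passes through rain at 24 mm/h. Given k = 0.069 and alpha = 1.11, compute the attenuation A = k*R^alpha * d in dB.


gamma = 0.069 * 24^1.11 = 2.349003 dB/km
A = 2.349003 * 38.3 = 89.97 dB

89.97 dB


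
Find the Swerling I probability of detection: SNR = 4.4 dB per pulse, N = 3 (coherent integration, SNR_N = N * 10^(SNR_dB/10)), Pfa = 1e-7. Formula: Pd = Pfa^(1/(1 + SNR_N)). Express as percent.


SNR_lin = 10^(4.4/10) = 2.75423
SNR_N = 3 * 2.75423 = 8.26269
1/(1 + SNR_N) = 1/9.26269 = 0.10796
Pd = (1e-7)^0.10796 = 0.1755
Pd = 17.6%

17.6%


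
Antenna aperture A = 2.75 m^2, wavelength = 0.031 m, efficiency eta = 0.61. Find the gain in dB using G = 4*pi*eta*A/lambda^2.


G_linear = 4*pi*0.61*2.75/0.031^2 = 21935.57
G_dB = 10*log10(21935.57) = 43.4 dB

43.4 dB


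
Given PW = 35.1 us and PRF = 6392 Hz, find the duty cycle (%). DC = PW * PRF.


DC = 35.1e-6 * 6392 * 100 = 22.44%

22.44%


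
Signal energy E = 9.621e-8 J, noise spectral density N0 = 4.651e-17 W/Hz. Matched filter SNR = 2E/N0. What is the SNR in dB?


SNR_lin = 2 * 9.621e-8 / 4.651e-17 = 4.137e9
SNR_dB = 10*log10(4.137e9) = 96.2 dB

96.2 dB


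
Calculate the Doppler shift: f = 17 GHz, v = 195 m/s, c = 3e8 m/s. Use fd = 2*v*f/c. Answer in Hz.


fd = 2 * 195 * 17000000000.0 / 3e8 = 22100.0 Hz

22100.0 Hz


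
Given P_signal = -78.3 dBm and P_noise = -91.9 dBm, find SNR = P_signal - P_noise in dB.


SNR = -78.3 - (-91.9) = 13.6 dB

13.6 dB


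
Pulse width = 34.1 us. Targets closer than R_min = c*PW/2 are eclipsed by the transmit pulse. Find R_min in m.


R_min = 3e8 * 34.1e-6 / 2 = 5115.0 m

5115.0 m


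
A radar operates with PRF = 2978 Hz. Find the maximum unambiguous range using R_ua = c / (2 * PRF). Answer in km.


R_ua = 3e8 / (2 * 2978) = 50369.4 m = 50.4 km

50.4 km


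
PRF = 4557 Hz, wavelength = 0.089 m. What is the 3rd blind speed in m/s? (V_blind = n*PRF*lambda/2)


V_blind = 3 * 4557 * 0.089 / 2 = 608.4 m/s

608.4 m/s


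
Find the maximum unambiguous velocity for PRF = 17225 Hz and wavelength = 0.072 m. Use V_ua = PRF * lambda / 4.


V_ua = 17225 * 0.072 / 4 = 310.1 m/s

310.1 m/s


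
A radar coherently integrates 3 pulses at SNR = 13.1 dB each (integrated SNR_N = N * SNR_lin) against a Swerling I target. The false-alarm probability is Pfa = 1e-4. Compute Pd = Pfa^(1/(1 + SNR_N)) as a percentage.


SNR_lin = 10^(13.1/10) = 20.41738
SNR_N = 3 * 20.41738 = 61.25214
1/(1 + SNR_N) = 1/62.25214 = 0.0160637
Pd = (1e-4)^0.0160637 = 0.86247
Pd = 86.2%

86.2%


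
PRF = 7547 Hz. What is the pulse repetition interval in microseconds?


PRI = 1/7547 = 0.000132503 s = 132.5 us

132.5 us


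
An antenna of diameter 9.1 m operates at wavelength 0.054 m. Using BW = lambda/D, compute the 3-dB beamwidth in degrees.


BW_rad = 0.054 / 9.1 = 0.005934
BW_deg = 0.34 degrees

0.34 degrees


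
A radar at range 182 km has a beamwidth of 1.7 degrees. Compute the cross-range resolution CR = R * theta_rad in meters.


BW_rad = 0.029670597
CR = 182000 * 0.029670597 = 5400.0 m

5400.0 m


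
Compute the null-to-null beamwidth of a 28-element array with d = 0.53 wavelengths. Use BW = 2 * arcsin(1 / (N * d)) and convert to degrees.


1/(N*d) = 1/(28*0.53) = 0.067385
BW = 2*arcsin(0.067385) = 7.7 degrees

7.7 degrees


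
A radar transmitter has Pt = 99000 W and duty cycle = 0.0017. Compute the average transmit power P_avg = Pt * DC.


P_avg = 99000 * 0.0017 = 168.3 W

168.3 W


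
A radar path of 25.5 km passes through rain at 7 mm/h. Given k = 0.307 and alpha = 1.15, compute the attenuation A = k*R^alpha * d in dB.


gamma = 0.307 * 7^1.15 = 2.877406 dB/km
A = 2.877406 * 25.5 = 73.37 dB

73.37 dB


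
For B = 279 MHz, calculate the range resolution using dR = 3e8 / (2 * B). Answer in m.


dR = 3e8 / (2 * 279000000.0) = 0.54 m

0.54 m


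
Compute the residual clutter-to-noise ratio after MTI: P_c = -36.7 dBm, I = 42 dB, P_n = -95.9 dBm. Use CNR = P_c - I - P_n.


CNR = -36.7 - 42 - (-95.9) = 17.2 dB

17.2 dB


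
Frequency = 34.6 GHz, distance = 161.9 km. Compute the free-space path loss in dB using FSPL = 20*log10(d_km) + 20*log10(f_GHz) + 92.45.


20*log10(161.9) = 44.18
20*log10(34.6) = 30.78
FSPL = 167.4 dB

167.4 dB


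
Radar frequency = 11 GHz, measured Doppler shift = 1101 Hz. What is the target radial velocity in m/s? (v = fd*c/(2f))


v = 1101 * 3e8 / (2 * 11000000000.0) = 15.0 m/s

15.0 m/s


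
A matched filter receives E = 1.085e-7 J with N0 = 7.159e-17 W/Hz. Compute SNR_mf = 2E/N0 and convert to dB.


SNR_lin = 2 * 1.085e-7 / 7.159e-17 = 3.031e9
SNR_dB = 10*log10(3.031e9) = 94.8 dB

94.8 dB


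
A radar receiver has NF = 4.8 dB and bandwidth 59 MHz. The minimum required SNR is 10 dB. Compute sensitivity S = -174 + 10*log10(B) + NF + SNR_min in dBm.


10*log10(59000000.0) = 77.71
S = -174 + 77.71 + 4.8 + 10 = -81.5 dBm

-81.5 dBm


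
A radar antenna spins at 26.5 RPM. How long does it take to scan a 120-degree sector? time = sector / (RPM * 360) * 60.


t = 120 / (26.5 * 360) * 60 = 0.75 s

0.75 s


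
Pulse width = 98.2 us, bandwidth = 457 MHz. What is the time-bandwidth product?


TBP = 98.2 * 457 = 44877.4

44877.4


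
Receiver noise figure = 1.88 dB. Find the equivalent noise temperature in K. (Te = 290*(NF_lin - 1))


NF_lin = 10^(1.88/10) = 1.5417
Te = 290 * (1.5417 - 1) = 157.1 K

157.1 K


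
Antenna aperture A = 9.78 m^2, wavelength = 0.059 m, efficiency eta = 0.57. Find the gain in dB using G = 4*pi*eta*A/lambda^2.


G_linear = 4*pi*0.57*9.78/0.059^2 = 20124.24
G_dB = 10*log10(20124.24) = 43.0 dB

43.0 dB


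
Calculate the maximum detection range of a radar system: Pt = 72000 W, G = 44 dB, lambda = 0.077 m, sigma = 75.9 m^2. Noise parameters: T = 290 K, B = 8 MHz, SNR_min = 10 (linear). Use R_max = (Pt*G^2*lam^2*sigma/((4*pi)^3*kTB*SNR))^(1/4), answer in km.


G_lin = 10^(44/10) = 25118.864315
R^4 = 72000 * 25118.864315^2 * 0.077^2 * 75.9 / ((4*pi)^3 * 1.38e-23 * 290 * 8000000.0 * 10)
R^4 = 3.2178e22 m^4
R_max = (3.2178e22)^(1/4) = 423535.4 m = 423.5 km

423.5 km


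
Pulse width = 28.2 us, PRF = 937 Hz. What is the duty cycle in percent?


DC = 28.2e-6 * 937 * 100 = 2.64%

2.64%


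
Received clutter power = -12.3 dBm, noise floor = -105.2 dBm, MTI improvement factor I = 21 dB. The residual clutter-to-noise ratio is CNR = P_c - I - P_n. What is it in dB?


CNR = -12.3 - 21 - (-105.2) = 71.9 dB

71.9 dB


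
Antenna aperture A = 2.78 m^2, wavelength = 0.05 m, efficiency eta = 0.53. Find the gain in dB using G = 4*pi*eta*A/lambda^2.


G_linear = 4*pi*0.53*2.78/0.05^2 = 7406.12
G_dB = 10*log10(7406.12) = 38.7 dB

38.7 dB


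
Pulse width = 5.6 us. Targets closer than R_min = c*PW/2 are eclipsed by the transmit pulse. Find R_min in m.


R_min = 3e8 * 5.6e-6 / 2 = 840.0 m

840.0 m


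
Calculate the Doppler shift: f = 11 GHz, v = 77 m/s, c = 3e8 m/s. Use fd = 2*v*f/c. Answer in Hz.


fd = 2 * 77 * 11000000000.0 / 3e8 = 5646.7 Hz

5646.7 Hz


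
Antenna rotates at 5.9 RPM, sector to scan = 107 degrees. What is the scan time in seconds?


t = 107 / (5.9 * 360) * 60 = 3.02 s

3.02 s


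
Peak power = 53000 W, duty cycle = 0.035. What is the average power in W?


P_avg = 53000 * 0.035 = 1855.0 W

1855.0 W


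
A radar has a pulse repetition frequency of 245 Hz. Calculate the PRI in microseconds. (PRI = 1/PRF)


PRI = 1/245 = 0.0040816327 s = 4081.6 us

4081.6 us


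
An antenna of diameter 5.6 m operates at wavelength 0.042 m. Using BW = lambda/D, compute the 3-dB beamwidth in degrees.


BW_rad = 0.042 / 5.6 = 0.0075
BW_deg = 0.43 degrees

0.43 degrees


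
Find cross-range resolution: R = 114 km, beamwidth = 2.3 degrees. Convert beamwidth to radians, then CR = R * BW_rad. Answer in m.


BW_rad = 0.040142573
CR = 114000 * 0.040142573 = 4576.3 m

4576.3 m


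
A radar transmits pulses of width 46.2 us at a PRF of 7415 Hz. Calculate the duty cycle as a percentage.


DC = 46.2e-6 * 7415 * 100 = 34.26%

34.26%


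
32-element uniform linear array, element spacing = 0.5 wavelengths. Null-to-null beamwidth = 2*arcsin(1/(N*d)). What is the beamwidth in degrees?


1/(N*d) = 1/(32*0.5) = 0.0625
BW = 2*arcsin(0.0625) = 7.2 degrees

7.2 degrees


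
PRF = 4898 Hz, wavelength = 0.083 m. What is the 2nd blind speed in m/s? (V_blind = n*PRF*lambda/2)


V_blind = 2 * 4898 * 0.083 / 2 = 406.5 m/s

406.5 m/s


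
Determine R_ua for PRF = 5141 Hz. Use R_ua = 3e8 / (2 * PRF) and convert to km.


R_ua = 3e8 / (2 * 5141) = 29177.2 m = 29.2 km

29.2 km


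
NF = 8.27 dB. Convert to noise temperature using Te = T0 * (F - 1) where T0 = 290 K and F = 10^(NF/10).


NF_lin = 10^(8.27/10) = 6.714289
Te = 290 * (6.714289 - 1) = 1657.1 K

1657.1 K


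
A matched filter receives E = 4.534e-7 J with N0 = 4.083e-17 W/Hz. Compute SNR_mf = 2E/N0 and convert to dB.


SNR_lin = 2 * 4.534e-7 / 4.083e-17 = 2.221e10
SNR_dB = 10*log10(2.221e10) = 103.5 dB

103.5 dB


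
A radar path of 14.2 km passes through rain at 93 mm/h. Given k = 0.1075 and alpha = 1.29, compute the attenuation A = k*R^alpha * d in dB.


gamma = 0.1075 * 93^1.29 = 37.217866 dB/km
A = 37.217866 * 14.2 = 528.49 dB

528.49 dB


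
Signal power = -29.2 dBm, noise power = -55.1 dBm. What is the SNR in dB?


SNR = -29.2 - (-55.1) = 25.9 dB

25.9 dB


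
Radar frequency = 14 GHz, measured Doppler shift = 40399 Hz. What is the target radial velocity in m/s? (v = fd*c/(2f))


v = 40399 * 3e8 / (2 * 14000000000.0) = 432.8 m/s

432.8 m/s


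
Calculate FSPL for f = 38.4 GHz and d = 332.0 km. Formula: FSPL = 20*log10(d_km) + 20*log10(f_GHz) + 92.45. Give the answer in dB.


20*log10(332.0) = 50.42
20*log10(38.4) = 31.69
FSPL = 174.6 dB

174.6 dB


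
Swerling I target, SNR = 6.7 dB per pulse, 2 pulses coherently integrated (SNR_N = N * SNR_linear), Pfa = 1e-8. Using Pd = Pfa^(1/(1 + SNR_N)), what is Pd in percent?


SNR_lin = 10^(6.7/10) = 4.67735
SNR_N = 2 * 4.67735 = 9.3547
1/(1 + SNR_N) = 1/10.3547 = 0.0965745
Pd = (1e-8)^0.0965745 = 0.16881
Pd = 16.9%

16.9%


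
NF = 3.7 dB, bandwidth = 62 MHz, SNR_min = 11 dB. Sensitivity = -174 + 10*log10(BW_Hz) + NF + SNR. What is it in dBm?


10*log10(62000000.0) = 77.92
S = -174 + 77.92 + 3.7 + 11 = -81.4 dBm

-81.4 dBm


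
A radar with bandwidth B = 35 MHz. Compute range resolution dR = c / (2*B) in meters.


dR = 3e8 / (2 * 35000000.0) = 4.29 m

4.29 m


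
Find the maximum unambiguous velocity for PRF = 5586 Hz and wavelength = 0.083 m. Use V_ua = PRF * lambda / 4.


V_ua = 5586 * 0.083 / 4 = 115.9 m/s

115.9 m/s


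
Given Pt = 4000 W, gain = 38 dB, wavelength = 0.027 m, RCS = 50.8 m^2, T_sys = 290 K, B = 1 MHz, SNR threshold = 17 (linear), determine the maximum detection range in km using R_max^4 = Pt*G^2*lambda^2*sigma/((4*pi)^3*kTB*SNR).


G_lin = 10^(38/10) = 6309.573445
R^4 = 4000 * 6309.573445^2 * 0.027^2 * 50.8 / ((4*pi)^3 * 1.38e-23 * 290 * 1000000.0 * 17)
R^4 = 4.36813e19 m^4
R_max = (4.36813e19)^(1/4) = 81296.9 m = 81.3 km

81.3 km


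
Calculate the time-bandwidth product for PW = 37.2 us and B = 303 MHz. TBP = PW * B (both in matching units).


TBP = 37.2 * 303 = 11271.6

11271.6


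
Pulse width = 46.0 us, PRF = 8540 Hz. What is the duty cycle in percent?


DC = 46.0e-6 * 8540 * 100 = 39.28%

39.28%


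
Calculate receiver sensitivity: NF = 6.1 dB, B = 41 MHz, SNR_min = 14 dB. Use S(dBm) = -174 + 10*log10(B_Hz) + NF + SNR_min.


10*log10(41000000.0) = 76.13
S = -174 + 76.13 + 6.1 + 14 = -77.8 dBm

-77.8 dBm


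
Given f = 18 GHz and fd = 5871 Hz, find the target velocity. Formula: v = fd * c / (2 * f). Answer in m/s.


v = 5871 * 3e8 / (2 * 18000000000.0) = 48.9 m/s

48.9 m/s


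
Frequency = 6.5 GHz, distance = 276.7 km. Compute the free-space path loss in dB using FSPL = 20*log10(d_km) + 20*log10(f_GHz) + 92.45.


20*log10(276.7) = 48.84
20*log10(6.5) = 16.26
FSPL = 157.5 dB

157.5 dB


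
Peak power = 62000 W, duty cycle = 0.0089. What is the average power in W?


P_avg = 62000 * 0.0089 = 551.8 W

551.8 W


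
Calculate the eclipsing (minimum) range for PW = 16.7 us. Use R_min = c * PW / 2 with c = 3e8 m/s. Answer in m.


R_min = 3e8 * 16.7e-6 / 2 = 2505.0 m

2505.0 m


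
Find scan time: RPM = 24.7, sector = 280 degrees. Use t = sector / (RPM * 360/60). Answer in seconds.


t = 280 / (24.7 * 360) * 60 = 1.89 s

1.89 s


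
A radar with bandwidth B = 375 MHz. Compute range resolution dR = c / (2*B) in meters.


dR = 3e8 / (2 * 375000000.0) = 0.4 m

0.4 m


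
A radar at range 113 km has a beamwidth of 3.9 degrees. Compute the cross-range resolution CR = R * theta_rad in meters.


BW_rad = 0.068067841
CR = 113000 * 0.068067841 = 7691.7 m

7691.7 m


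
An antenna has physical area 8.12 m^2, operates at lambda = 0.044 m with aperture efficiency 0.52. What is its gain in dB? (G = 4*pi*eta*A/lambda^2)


G_linear = 4*pi*0.52*8.12/0.044^2 = 27407.15
G_dB = 10*log10(27407.15) = 44.4 dB

44.4 dB


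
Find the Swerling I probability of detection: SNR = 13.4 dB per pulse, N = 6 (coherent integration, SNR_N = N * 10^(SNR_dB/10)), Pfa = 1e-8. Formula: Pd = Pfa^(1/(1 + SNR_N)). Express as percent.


SNR_lin = 10^(13.4/10) = 21.87762
SNR_N = 6 * 21.87762 = 131.26572
1/(1 + SNR_N) = 1/132.26572 = 0.0075605
Pd = (1e-8)^0.0075605 = 0.86999
Pd = 87.0%

87.0%


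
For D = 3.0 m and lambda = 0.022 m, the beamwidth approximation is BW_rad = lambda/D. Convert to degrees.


BW_rad = 0.022 / 3.0 = 0.007333
BW_deg = 0.42 degrees

0.42 degrees


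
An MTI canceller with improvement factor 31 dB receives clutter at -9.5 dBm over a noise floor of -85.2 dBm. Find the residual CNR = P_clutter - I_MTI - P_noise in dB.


CNR = -9.5 - 31 - (-85.2) = 44.7 dB

44.7 dB


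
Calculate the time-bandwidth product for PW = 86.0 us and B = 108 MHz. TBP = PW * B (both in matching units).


TBP = 86.0 * 108 = 9288.0

9288.0


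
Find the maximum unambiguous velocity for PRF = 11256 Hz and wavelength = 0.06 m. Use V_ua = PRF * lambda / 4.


V_ua = 11256 * 0.06 / 4 = 168.8 m/s

168.8 m/s


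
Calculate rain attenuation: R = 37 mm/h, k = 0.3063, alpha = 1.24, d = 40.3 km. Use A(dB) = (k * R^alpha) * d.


gamma = 0.3063 * 37^1.24 = 26.959829 dB/km
A = 26.959829 * 40.3 = 1086.48 dB

1086.48 dB


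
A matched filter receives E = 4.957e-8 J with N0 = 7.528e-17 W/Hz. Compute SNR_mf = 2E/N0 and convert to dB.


SNR_lin = 2 * 4.957e-8 / 7.528e-17 = 1.317e9
SNR_dB = 10*log10(1.317e9) = 91.2 dB

91.2 dB


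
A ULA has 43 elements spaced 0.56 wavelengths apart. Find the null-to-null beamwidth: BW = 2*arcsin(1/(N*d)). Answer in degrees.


1/(N*d) = 1/(43*0.56) = 0.041528
BW = 2*arcsin(0.041528) = 4.8 degrees

4.8 degrees


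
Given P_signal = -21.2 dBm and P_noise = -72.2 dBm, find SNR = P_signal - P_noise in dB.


SNR = -21.2 - (-72.2) = 51.0 dB

51.0 dB


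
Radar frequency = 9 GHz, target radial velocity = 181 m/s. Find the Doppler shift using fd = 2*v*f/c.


fd = 2 * 181 * 9000000000.0 / 3e8 = 10860.0 Hz

10860.0 Hz


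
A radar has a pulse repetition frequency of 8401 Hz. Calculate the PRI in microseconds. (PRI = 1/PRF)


PRI = 1/8401 = 0.0001190334 s = 119.0 us

119.0 us


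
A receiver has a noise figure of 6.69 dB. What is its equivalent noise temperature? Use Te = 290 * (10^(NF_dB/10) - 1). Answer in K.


NF_lin = 10^(6.69/10) = 4.666594
Te = 290 * (4.666594 - 1) = 1063.3 K

1063.3 K


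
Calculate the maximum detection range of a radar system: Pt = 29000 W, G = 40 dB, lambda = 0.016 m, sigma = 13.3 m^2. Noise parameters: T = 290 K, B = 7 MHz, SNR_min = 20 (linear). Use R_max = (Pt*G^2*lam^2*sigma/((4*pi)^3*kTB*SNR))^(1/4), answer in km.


G_lin = 10^(40/10) = 10000.0
R^4 = 29000 * 10000.0^2 * 0.016^2 * 13.3 / ((4*pi)^3 * 1.38e-23 * 290 * 7000000.0 * 20)
R^4 = 8.88086e18 m^4
R_max = (8.88086e18)^(1/4) = 54590.1 m = 54.6 km

54.6 km


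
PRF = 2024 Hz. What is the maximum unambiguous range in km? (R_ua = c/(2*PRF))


R_ua = 3e8 / (2 * 2024) = 74110.7 m = 74.1 km

74.1 km


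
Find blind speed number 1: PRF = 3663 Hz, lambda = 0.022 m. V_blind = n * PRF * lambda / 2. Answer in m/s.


V_blind = 1 * 3663 * 0.022 / 2 = 40.3 m/s

40.3 m/s


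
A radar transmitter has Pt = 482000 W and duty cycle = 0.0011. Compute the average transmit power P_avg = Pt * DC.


P_avg = 482000 * 0.0011 = 530.2 W

530.2 W


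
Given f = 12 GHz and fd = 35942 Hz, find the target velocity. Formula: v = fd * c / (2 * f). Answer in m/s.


v = 35942 * 3e8 / (2 * 12000000000.0) = 449.3 m/s

449.3 m/s


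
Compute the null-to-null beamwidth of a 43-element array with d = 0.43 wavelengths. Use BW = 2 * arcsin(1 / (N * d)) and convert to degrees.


1/(N*d) = 1/(43*0.43) = 0.054083
BW = 2*arcsin(0.054083) = 6.2 degrees

6.2 degrees


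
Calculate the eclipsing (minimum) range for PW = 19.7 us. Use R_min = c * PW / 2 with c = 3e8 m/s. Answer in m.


R_min = 3e8 * 19.7e-6 / 2 = 2955.0 m

2955.0 m


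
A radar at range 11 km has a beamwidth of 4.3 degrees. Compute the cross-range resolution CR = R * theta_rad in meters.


BW_rad = 0.075049158
CR = 11000 * 0.075049158 = 825.5 m

825.5 m


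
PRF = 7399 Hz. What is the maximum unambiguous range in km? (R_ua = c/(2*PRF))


R_ua = 3e8 / (2 * 7399) = 20273.0 m = 20.3 km

20.3 km


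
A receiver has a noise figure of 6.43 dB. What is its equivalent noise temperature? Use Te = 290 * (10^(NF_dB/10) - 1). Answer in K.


NF_lin = 10^(6.43/10) = 4.395416
Te = 290 * (4.395416 - 1) = 984.7 K

984.7 K


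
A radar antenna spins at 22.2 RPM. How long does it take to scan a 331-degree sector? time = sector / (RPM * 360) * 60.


t = 331 / (22.2 * 360) * 60 = 2.48 s

2.48 s


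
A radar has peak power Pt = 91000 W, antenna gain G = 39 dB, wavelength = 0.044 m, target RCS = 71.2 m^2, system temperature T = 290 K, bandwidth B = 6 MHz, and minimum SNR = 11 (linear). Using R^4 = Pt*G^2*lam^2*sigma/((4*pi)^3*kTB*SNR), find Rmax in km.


G_lin = 10^(39/10) = 7943.282347
R^4 = 91000 * 7943.282347^2 * 0.044^2 * 71.2 / ((4*pi)^3 * 1.38e-23 * 290 * 6000000.0 * 11)
R^4 = 1.51e21 m^4
R_max = (1.51e21)^(1/4) = 197126.1 m = 197.1 km

197.1 km


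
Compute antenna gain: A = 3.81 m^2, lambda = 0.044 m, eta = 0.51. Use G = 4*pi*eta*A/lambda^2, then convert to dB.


G_linear = 4*pi*0.51*3.81/0.044^2 = 12612.46
G_dB = 10*log10(12612.46) = 41.0 dB

41.0 dB


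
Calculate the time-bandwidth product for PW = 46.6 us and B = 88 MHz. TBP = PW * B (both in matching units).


TBP = 46.6 * 88 = 4100.8

4100.8


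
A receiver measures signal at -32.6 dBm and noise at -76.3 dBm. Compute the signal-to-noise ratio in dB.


SNR = -32.6 - (-76.3) = 43.7 dB

43.7 dB


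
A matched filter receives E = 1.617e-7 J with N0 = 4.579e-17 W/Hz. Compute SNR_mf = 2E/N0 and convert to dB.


SNR_lin = 2 * 1.617e-7 / 4.579e-17 = 7.063e9
SNR_dB = 10*log10(7.063e9) = 98.5 dB

98.5 dB


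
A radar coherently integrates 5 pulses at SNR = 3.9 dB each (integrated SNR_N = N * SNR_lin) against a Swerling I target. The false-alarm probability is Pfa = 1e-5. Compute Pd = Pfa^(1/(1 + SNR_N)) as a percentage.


SNR_lin = 10^(3.9/10) = 2.45471
SNR_N = 5 * 2.45471 = 12.27355
1/(1 + SNR_N) = 1/13.27355 = 0.0753378
Pd = (1e-5)^0.0753378 = 0.42006
Pd = 42.0%

42.0%


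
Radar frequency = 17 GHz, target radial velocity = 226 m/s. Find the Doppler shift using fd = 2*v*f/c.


fd = 2 * 226 * 17000000000.0 / 3e8 = 25613.3 Hz

25613.3 Hz


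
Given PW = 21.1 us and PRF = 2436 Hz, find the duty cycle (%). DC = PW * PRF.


DC = 21.1e-6 * 2436 * 100 = 5.14%

5.14%


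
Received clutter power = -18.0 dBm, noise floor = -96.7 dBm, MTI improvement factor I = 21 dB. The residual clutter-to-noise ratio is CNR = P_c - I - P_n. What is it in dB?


CNR = -18.0 - 21 - (-96.7) = 57.7 dB

57.7 dB


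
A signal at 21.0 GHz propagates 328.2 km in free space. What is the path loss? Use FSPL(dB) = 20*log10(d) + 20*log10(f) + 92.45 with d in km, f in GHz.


20*log10(328.2) = 50.32
20*log10(21.0) = 26.44
FSPL = 169.2 dB

169.2 dB


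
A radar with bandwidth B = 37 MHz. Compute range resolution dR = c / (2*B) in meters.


dR = 3e8 / (2 * 37000000.0) = 4.05 m

4.05 m


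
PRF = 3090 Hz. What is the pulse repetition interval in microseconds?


PRI = 1/3090 = 0.0003236246 s = 323.6 us

323.6 us


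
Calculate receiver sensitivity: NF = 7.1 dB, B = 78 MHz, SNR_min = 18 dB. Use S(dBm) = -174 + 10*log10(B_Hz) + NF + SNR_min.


10*log10(78000000.0) = 78.92
S = -174 + 78.92 + 7.1 + 18 = -70.0 dBm

-70.0 dBm


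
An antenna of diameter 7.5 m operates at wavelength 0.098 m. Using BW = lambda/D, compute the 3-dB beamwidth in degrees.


BW_rad = 0.098 / 7.5 = 0.013067
BW_deg = 0.75 degrees

0.75 degrees


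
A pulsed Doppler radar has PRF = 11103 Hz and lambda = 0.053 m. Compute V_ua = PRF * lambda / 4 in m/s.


V_ua = 11103 * 0.053 / 4 = 147.1 m/s

147.1 m/s


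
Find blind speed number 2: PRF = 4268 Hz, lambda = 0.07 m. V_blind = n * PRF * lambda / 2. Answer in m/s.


V_blind = 2 * 4268 * 0.07 / 2 = 298.8 m/s

298.8 m/s


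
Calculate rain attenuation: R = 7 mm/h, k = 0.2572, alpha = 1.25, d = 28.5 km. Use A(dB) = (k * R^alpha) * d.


gamma = 0.2572 * 7^1.25 = 2.928488 dB/km
A = 2.928488 * 28.5 = 83.46 dB

83.46 dB


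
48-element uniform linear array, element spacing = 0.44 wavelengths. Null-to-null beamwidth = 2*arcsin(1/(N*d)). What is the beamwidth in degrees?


1/(N*d) = 1/(48*0.44) = 0.047348
BW = 2*arcsin(0.047348) = 5.4 degrees

5.4 degrees


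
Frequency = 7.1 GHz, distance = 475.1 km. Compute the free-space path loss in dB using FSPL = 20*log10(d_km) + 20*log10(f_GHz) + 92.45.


20*log10(475.1) = 53.54
20*log10(7.1) = 17.03
FSPL = 163.0 dB

163.0 dB


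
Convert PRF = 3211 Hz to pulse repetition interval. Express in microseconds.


PRI = 1/3211 = 0.0003114295 s = 311.4 us

311.4 us


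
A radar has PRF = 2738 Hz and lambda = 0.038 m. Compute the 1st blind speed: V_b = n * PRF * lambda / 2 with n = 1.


V_blind = 1 * 2738 * 0.038 / 2 = 52.0 m/s

52.0 m/s


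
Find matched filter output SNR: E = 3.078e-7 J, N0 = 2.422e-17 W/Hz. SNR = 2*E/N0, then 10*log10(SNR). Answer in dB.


SNR_lin = 2 * 3.078e-7 / 2.422e-17 = 2.542e10
SNR_dB = 10*log10(2.542e10) = 104.1 dB

104.1 dB


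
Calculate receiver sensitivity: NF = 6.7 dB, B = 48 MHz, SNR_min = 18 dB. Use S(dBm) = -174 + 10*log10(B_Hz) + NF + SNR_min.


10*log10(48000000.0) = 76.81
S = -174 + 76.81 + 6.7 + 18 = -72.5 dBm

-72.5 dBm


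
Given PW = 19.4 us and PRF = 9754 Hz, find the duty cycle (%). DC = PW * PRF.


DC = 19.4e-6 * 9754 * 100 = 18.92%

18.92%


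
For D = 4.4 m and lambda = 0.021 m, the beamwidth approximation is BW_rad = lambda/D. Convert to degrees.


BW_rad = 0.021 / 4.4 = 0.004773
BW_deg = 0.27 degrees

0.27 degrees


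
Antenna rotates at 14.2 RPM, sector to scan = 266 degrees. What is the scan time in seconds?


t = 266 / (14.2 * 360) * 60 = 3.12 s

3.12 s


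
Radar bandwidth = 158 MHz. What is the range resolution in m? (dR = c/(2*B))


dR = 3e8 / (2 * 158000000.0) = 0.95 m

0.95 m


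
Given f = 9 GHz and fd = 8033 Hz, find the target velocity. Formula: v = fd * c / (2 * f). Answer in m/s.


v = 8033 * 3e8 / (2 * 9000000000.0) = 133.9 m/s

133.9 m/s


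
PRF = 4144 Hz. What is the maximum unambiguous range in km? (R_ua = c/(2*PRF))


R_ua = 3e8 / (2 * 4144) = 36196.9 m = 36.2 km

36.2 km


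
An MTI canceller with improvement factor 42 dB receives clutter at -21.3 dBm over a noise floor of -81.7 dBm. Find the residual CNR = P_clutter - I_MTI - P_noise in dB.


CNR = -21.3 - 42 - (-81.7) = 18.4 dB

18.4 dB


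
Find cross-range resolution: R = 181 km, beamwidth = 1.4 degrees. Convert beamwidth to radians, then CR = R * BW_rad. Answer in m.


BW_rad = 0.02443461
CR = 181000 * 0.02443461 = 4422.7 m

4422.7 m


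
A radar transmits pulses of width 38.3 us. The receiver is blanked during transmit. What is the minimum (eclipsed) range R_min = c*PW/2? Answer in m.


R_min = 3e8 * 38.3e-6 / 2 = 5745.0 m

5745.0 m


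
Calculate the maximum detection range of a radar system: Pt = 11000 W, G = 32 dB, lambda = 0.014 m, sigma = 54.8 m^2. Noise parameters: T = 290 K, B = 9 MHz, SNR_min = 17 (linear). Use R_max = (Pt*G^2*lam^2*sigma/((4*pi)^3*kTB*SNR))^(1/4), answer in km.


G_lin = 10^(32/10) = 1584.893192
R^4 = 11000 * 1584.893192^2 * 0.014^2 * 54.8 / ((4*pi)^3 * 1.38e-23 * 290 * 9000000.0 * 17)
R^4 = 2.44248e17 m^4
R_max = (2.44248e17)^(1/4) = 22230.9 m = 22.2 km

22.2 km


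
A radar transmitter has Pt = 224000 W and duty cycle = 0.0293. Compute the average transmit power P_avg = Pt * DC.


P_avg = 224000 * 0.0293 = 6563.2 W

6563.2 W


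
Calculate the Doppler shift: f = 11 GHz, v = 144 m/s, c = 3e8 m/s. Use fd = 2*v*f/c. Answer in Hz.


fd = 2 * 144 * 11000000000.0 / 3e8 = 10560.0 Hz

10560.0 Hz


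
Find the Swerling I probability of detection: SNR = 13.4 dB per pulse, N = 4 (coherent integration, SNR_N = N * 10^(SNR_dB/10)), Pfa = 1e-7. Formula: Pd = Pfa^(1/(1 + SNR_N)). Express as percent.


SNR_lin = 10^(13.4/10) = 21.87762
SNR_N = 4 * 21.87762 = 87.51048
1/(1 + SNR_N) = 1/88.51048 = 0.0112981
Pd = (1e-7)^0.0112981 = 0.83351
Pd = 83.4%

83.4%


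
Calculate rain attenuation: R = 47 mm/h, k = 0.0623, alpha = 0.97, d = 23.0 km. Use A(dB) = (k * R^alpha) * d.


gamma = 0.0623 * 47^0.97 = 2.608693 dB/km
A = 2.608693 * 23.0 = 60.0 dB

60.0 dB


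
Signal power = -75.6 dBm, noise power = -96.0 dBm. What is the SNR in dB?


SNR = -75.6 - (-96.0) = 20.4 dB

20.4 dB


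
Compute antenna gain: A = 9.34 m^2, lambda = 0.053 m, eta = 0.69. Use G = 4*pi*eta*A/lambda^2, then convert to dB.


G_linear = 4*pi*0.69*9.34/0.053^2 = 28830.63
G_dB = 10*log10(28830.63) = 44.6 dB

44.6 dB


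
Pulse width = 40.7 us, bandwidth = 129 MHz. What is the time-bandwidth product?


TBP = 40.7 * 129 = 5250.3

5250.3


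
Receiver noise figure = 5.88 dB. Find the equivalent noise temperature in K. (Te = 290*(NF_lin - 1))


NF_lin = 10^(5.88/10) = 3.872576
Te = 290 * (3.872576 - 1) = 833.0 K

833.0 K


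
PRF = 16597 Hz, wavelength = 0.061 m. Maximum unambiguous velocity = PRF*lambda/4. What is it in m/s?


V_ua = 16597 * 0.061 / 4 = 253.1 m/s

253.1 m/s


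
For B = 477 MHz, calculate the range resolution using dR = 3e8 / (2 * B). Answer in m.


dR = 3e8 / (2 * 477000000.0) = 0.31 m

0.31 m


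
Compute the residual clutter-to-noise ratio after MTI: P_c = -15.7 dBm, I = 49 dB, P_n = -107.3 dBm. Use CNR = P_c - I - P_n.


CNR = -15.7 - 49 - (-107.3) = 42.6 dB

42.6 dB


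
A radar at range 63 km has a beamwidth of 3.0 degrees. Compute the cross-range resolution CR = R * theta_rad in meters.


BW_rad = 0.052359878
CR = 63000 * 0.052359878 = 3298.7 m

3298.7 m


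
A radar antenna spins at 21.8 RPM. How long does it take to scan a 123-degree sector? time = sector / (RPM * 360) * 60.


t = 123 / (21.8 * 360) * 60 = 0.94 s

0.94 s


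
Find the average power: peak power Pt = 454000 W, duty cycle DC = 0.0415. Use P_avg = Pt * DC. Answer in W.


P_avg = 454000 * 0.0415 = 18841.0 W

18841.0 W


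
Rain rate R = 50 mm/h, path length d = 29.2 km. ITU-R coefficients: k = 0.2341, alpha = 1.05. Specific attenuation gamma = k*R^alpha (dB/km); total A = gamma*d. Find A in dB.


gamma = 0.2341 * 50^1.05 = 14.233769 dB/km
A = 14.233769 * 29.2 = 415.63 dB

415.63 dB


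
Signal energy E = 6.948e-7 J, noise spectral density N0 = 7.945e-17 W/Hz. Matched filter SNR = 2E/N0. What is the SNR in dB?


SNR_lin = 2 * 6.948e-7 / 7.945e-17 = 1.749e10
SNR_dB = 10*log10(1.749e10) = 102.4 dB

102.4 dB


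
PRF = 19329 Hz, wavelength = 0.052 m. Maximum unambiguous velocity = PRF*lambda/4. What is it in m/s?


V_ua = 19329 * 0.052 / 4 = 251.3 m/s

251.3 m/s


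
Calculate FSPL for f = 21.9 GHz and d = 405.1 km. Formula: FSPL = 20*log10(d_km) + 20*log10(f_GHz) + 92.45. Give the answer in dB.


20*log10(405.1) = 52.15
20*log10(21.9) = 26.81
FSPL = 171.4 dB

171.4 dB


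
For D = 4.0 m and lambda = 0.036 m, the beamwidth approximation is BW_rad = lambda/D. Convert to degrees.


BW_rad = 0.036 / 4.0 = 0.009
BW_deg = 0.52 degrees

0.52 degrees


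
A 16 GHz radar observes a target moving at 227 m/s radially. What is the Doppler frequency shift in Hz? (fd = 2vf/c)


fd = 2 * 227 * 16000000000.0 / 3e8 = 24213.3 Hz

24213.3 Hz


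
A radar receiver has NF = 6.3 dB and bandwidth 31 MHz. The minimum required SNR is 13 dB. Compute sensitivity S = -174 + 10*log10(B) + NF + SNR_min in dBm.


10*log10(31000000.0) = 74.91
S = -174 + 74.91 + 6.3 + 13 = -79.8 dBm

-79.8 dBm


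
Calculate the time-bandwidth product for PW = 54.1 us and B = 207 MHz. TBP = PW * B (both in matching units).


TBP = 54.1 * 207 = 11198.7

11198.7


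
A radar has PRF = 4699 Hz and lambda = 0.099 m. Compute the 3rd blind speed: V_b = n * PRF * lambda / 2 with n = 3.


V_blind = 3 * 4699 * 0.099 / 2 = 697.8 m/s

697.8 m/s


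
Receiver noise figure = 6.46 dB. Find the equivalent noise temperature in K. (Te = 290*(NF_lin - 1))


NF_lin = 10^(6.46/10) = 4.425884
Te = 290 * (4.425884 - 1) = 993.5 K

993.5 K


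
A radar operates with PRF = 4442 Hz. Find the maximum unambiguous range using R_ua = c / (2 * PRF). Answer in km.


R_ua = 3e8 / (2 * 4442) = 33768.6 m = 33.8 km

33.8 km


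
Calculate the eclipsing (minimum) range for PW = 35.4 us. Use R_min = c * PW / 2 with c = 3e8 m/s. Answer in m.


R_min = 3e8 * 35.4e-6 / 2 = 5310.0 m

5310.0 m


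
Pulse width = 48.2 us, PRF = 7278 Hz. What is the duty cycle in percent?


DC = 48.2e-6 * 7278 * 100 = 35.08%

35.08%


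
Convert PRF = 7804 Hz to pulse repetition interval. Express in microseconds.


PRI = 1/7804 = 0.0001281394 s = 128.1 us

128.1 us


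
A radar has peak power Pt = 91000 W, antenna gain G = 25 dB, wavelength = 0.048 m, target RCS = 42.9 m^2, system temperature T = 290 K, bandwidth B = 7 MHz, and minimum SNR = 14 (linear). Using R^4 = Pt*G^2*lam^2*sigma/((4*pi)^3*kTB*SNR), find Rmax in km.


G_lin = 10^(25/10) = 316.227766
R^4 = 91000 * 316.227766^2 * 0.048^2 * 42.9 / ((4*pi)^3 * 1.38e-23 * 290 * 7000000.0 * 14)
R^4 = 1.15571e18 m^4
R_max = (1.15571e18)^(1/4) = 32787.8 m = 32.8 km

32.8 km


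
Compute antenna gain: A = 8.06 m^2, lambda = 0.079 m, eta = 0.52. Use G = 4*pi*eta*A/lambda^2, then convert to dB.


G_linear = 4*pi*0.52*8.06/0.079^2 = 8439.06
G_dB = 10*log10(8439.06) = 39.3 dB

39.3 dB


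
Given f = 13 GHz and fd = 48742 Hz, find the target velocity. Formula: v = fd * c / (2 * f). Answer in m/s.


v = 48742 * 3e8 / (2 * 13000000000.0) = 562.4 m/s

562.4 m/s


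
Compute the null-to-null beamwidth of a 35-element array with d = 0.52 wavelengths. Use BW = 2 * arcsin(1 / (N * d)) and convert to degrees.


1/(N*d) = 1/(35*0.52) = 0.054945
BW = 2*arcsin(0.054945) = 6.3 degrees

6.3 degrees


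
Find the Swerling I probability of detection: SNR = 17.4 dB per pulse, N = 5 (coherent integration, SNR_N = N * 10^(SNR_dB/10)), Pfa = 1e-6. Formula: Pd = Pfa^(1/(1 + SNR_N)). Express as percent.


SNR_lin = 10^(17.4/10) = 54.95409
SNR_N = 5 * 54.95409 = 274.77045
1/(1 + SNR_N) = 1/275.77045 = 0.0036262
Pd = (1e-6)^0.0036262 = 0.95114
Pd = 95.1%

95.1%


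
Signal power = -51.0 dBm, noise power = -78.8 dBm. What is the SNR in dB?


SNR = -51.0 - (-78.8) = 27.8 dB

27.8 dB


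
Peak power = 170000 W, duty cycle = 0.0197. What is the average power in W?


P_avg = 170000 * 0.0197 = 3349.0 W

3349.0 W


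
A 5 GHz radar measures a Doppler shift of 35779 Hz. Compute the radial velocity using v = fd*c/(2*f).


v = 35779 * 3e8 / (2 * 5000000000.0) = 1073.4 m/s

1073.4 m/s


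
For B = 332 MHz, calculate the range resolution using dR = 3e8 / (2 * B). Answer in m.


dR = 3e8 / (2 * 332000000.0) = 0.45 m

0.45 m


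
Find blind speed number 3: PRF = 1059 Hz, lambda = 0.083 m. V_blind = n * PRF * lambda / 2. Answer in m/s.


V_blind = 3 * 1059 * 0.083 / 2 = 131.8 m/s

131.8 m/s


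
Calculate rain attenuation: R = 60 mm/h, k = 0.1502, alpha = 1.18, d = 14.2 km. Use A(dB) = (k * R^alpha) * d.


gamma = 0.1502 * 60^1.18 = 18.831651 dB/km
A = 18.831651 * 14.2 = 267.41 dB

267.41 dB


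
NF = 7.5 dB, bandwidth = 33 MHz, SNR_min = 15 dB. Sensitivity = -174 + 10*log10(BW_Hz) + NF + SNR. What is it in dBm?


10*log10(33000000.0) = 75.19
S = -174 + 75.19 + 7.5 + 15 = -76.3 dBm

-76.3 dBm


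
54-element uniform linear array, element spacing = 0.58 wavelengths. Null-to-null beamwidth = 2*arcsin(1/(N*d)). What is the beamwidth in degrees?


1/(N*d) = 1/(54*0.58) = 0.031928
BW = 2*arcsin(0.031928) = 3.7 degrees

3.7 degrees


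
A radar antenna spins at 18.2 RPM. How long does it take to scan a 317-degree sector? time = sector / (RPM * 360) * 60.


t = 317 / (18.2 * 360) * 60 = 2.9 s

2.9 s


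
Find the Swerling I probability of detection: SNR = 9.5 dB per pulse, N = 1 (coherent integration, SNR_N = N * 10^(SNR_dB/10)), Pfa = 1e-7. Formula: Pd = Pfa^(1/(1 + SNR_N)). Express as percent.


SNR_lin = 10^(9.5/10) = 8.91251
SNR_N = 1 * 8.91251 = 8.91251
1/(1 + SNR_N) = 1/9.91251 = 0.1008826
Pd = (1e-7)^0.1008826 = 0.19671
Pd = 19.7%

19.7%


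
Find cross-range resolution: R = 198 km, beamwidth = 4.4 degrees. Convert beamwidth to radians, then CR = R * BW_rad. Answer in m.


BW_rad = 0.076794487
CR = 198000 * 0.076794487 = 15205.3 m

15205.3 m


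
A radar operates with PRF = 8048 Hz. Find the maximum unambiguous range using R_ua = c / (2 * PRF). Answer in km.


R_ua = 3e8 / (2 * 8048) = 18638.2 m = 18.6 km

18.6 km


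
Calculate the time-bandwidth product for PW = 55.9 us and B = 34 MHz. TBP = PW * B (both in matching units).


TBP = 55.9 * 34 = 1900.6

1900.6


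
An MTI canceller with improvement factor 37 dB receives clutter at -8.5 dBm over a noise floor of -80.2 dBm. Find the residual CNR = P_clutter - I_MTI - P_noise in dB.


CNR = -8.5 - 37 - (-80.2) = 34.7 dB

34.7 dB


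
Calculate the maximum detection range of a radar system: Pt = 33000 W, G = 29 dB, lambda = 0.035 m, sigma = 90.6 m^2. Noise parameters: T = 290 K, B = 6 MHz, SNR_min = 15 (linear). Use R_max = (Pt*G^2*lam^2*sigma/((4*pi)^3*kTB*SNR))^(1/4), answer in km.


G_lin = 10^(29/10) = 794.328235
R^4 = 33000 * 794.328235^2 * 0.035^2 * 90.6 / ((4*pi)^3 * 1.38e-23 * 290 * 6000000.0 * 15)
R^4 = 3.23317e18 m^4
R_max = (3.23317e18)^(1/4) = 42404.0 m = 42.4 km

42.4 km


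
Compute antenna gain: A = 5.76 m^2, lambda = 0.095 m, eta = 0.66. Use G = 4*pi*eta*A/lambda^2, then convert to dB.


G_linear = 4*pi*0.66*5.76/0.095^2 = 5293.33
G_dB = 10*log10(5293.33) = 37.2 dB

37.2 dB


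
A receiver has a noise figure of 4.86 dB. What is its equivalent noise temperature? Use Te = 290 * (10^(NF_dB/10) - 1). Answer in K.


NF_lin = 10^(4.86/10) = 3.061963
Te = 290 * (3.061963 - 1) = 598.0 K

598.0 K


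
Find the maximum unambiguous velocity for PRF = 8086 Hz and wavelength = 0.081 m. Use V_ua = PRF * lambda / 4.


V_ua = 8086 * 0.081 / 4 = 163.7 m/s

163.7 m/s


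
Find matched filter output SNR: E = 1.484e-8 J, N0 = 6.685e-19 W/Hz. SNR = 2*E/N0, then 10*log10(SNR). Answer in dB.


SNR_lin = 2 * 1.484e-8 / 6.685e-19 = 4.44e10
SNR_dB = 10*log10(4.44e10) = 106.5 dB

106.5 dB


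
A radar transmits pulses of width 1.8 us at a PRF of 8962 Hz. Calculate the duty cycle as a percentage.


DC = 1.8e-6 * 8962 * 100 = 1.61%

1.61%


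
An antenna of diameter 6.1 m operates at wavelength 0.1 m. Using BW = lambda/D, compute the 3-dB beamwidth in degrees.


BW_rad = 0.1 / 6.1 = 0.016393
BW_deg = 0.94 degrees

0.94 degrees


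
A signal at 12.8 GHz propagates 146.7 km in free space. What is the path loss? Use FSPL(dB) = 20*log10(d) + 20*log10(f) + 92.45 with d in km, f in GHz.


20*log10(146.7) = 43.33
20*log10(12.8) = 22.14
FSPL = 157.9 dB

157.9 dB


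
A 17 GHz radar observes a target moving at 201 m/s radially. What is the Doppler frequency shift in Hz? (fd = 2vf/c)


fd = 2 * 201 * 17000000000.0 / 3e8 = 22780.0 Hz

22780.0 Hz


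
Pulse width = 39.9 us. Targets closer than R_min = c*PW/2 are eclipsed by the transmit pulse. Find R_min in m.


R_min = 3e8 * 39.9e-6 / 2 = 5985.0 m

5985.0 m


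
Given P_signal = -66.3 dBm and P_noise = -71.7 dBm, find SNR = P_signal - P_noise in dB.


SNR = -66.3 - (-71.7) = 5.4 dB

5.4 dB


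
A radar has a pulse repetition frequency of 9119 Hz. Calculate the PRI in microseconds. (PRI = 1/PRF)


PRI = 1/9119 = 0.0001096611 s = 109.7 us

109.7 us


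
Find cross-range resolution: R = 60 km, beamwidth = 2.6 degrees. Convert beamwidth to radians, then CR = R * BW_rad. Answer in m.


BW_rad = 0.045378561
CR = 60000 * 0.045378561 = 2722.7 m

2722.7 m


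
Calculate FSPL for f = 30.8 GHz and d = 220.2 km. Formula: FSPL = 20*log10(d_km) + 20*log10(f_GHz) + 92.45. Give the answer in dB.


20*log10(220.2) = 46.86
20*log10(30.8) = 29.77
FSPL = 169.1 dB

169.1 dB


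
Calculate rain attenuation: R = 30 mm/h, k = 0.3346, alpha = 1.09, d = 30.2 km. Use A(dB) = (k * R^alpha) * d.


gamma = 0.3346 * 30^1.09 = 13.632895 dB/km
A = 13.632895 * 30.2 = 411.71 dB

411.71 dB


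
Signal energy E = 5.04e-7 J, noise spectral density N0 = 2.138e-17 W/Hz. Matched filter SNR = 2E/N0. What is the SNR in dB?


SNR_lin = 2 * 5.04e-7 / 2.138e-17 = 4.715e10
SNR_dB = 10*log10(4.715e10) = 106.7 dB

106.7 dB


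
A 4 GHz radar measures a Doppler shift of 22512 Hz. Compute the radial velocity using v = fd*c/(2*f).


v = 22512 * 3e8 / (2 * 4000000000.0) = 844.2 m/s

844.2 m/s


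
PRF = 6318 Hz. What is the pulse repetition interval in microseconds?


PRI = 1/6318 = 0.0001582779 s = 158.3 us

158.3 us
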